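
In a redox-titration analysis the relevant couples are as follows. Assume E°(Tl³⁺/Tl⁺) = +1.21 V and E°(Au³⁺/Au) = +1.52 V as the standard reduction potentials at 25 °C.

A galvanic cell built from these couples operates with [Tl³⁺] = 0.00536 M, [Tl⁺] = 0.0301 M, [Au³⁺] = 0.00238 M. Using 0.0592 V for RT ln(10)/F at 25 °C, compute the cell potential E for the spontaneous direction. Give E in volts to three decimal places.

+0.280 V

Au³⁺/Au is the cathode (higher E°), Tl³⁺/Tl⁺ the anode: E°cell = +1.52 − (+1.21) = +0.31 V, n = 6.
Overall: 2 Au³⁺(aq) + 3 Tl⁺(aq) → 2 Au(s) + 3 Tl³⁺(aq)
Q = [Tl³⁺]^3 / ([Au³⁺]^2·[Tl⁺]^3); log Q = 2.999.
E = E° − (0.0592/n) log Q = +0.31 − (0.0592/6)(2.999) = +0.280 V.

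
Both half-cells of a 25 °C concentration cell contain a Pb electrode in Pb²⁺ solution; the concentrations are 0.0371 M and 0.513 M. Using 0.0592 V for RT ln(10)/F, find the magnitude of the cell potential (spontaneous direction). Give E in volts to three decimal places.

+0.034 V

For a concentration cell E°cell = 0. The 0.513 M side is the cathode (reduction is favoured where [Pb²⁺] is higher).
With n = 2, E = −(0.0592/2) log([Pb²⁺]ₐₙ/[Pb²⁺]꜀ₐₜ) = −(0.0592/2) log(0.0371/0.513) = −(0.0592/2)(-1.141) = +0.034 V.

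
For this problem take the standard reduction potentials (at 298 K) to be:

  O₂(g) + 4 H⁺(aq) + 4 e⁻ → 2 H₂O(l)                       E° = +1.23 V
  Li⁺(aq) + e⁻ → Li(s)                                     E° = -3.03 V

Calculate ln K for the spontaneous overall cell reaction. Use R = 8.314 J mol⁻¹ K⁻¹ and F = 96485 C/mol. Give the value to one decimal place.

663.6

Cathode: O₂/H₂O; anode: Li⁺/Li. E°cell = (+1.23) − (-3.03) = +4.26 V, with n = 4.
ΔG° = −nFE° = −RT ln K, so ln K = nFE°/(RT) = (4)(96485)(+4.26) / ((8.314)(298)) = 663.595.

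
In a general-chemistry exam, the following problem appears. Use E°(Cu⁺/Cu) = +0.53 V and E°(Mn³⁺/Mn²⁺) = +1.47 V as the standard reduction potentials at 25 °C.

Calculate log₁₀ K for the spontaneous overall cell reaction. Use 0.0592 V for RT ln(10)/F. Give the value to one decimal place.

Cathode: Mn³⁺/Mn²⁺; anode: Cu⁺/Cu. E°cell = +0.94 V, n = 1.
log K = nE°cell / 0.0592 = (1)(+0.94) / 0.0592 = 15.9.

15.9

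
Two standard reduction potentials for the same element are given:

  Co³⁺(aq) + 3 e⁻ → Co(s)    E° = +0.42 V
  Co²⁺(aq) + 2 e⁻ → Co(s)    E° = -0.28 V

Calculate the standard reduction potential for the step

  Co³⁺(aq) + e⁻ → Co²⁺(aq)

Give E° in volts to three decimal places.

Sequential free energies add, so n₃E°₃ = n₁E°₁ + n₂E°₂.
With n₃ = 3, and the known step contributing 2×(-0.28) V, the unknown satisfies 1·E° = 3×(+0.42) − 2×(-0.28) = +1.820.
E° = +1.820 / 1 = +1.820 V.

+1.820 V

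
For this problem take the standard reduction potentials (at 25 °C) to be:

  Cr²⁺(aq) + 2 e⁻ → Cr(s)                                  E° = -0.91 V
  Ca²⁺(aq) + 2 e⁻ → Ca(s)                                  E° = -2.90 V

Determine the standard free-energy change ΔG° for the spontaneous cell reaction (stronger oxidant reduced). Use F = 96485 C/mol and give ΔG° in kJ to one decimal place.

-384.0 kJ

Cr²⁺/Cr (E° = -0.91 V) is the cathode; Ca²⁺/Ca (E° = -2.90 V) is the anode, so E°cell = +1.99 V.
Balancing electrons gives n = 2 (lcm of 2 and 2).
ΔG° = −nFE° = −(2)(96485)(+1.99) = -384,010 J = -384.0 kJ.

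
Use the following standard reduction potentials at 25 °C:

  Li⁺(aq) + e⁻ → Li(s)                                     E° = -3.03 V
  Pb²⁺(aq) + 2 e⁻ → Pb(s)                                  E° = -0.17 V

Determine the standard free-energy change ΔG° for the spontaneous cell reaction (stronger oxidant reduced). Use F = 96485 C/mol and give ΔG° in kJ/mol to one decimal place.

Pb²⁺/Pb (E° = -0.17 V) is the cathode; Li⁺/Li (E° = -3.03 V) is the anode, so E°cell = +2.86 V.
Balancing electrons gives n = 2 (lcm of 2 and 1).
ΔG° = −nFE° = −(2)(96485)(+2.86) = -551,894 J = -551.9 kJ/mol.

-551.9 kJ/mol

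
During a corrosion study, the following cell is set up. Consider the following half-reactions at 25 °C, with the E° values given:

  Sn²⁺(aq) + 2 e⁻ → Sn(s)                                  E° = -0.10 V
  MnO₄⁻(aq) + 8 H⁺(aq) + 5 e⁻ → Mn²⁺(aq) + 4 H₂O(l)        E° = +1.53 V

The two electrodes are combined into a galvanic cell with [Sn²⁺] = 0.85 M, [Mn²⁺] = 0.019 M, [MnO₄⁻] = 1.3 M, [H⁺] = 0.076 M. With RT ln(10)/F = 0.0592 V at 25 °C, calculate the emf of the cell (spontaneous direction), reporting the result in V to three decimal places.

MnO₄⁻/Mn²⁺ is the cathode (higher E°), Sn²⁺/Sn the anode: E°cell = +1.53 − (-0.10) = +1.63 V, n = 10.
Overall: 2 MnO₄⁻(aq) + 16 H⁺(aq) + 5 Sn(s) → 2 Mn²⁺(aq) + 8 H₂O(l) + 5 Sn²⁺(aq)
Q = [Mn²⁺]^2·[Sn²⁺]^5 / ([MnO₄⁻]^2·[H⁺]^16); log Q = 13.884.
E = E° − (0.0592/n) log Q = +1.63 − (0.0592/10)(13.884) = +1.548 V.

+1.548 V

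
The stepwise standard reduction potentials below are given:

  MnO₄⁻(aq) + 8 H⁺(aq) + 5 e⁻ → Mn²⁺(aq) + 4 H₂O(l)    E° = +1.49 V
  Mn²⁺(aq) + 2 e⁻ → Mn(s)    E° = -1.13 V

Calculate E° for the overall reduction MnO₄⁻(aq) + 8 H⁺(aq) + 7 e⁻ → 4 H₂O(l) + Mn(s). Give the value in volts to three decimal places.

+0.741 V

Standard free energies of sequential steps add: ΔG°₃ = ΔG°₁ + ΔG°₂, so n₃E°₃ = n₁E°₁ + n₂E°₂.
E°₃ = (5×+1.49 + 2×-1.13) / 7 = (+5.190) / 7 = +0.741 V.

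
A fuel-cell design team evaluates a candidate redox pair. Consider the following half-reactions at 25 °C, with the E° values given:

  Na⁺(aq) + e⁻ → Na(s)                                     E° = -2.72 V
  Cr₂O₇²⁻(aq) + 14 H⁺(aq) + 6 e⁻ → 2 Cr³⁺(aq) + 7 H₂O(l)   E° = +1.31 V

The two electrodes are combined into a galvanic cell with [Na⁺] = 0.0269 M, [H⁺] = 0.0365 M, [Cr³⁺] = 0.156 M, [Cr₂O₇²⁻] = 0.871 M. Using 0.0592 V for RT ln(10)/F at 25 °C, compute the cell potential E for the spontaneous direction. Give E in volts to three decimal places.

Cr₂O₇²⁻/Cr³⁺ is the cathode (higher E°), Na⁺/Na the anode: E°cell = +1.31 − (-2.72) = +4.03 V, n = 6.
Overall: Cr₂O₇²⁻(aq) + 14 H⁺(aq) + 6 Na(s) → 2 Cr³⁺(aq) + 7 H₂O(l) + 6 Na⁺(aq)
Q = [Cr³⁺]^2·[Na⁺]^6 / ([Cr₂O₇²⁻]·[H⁺]^14); log Q = 9.153.
E = E° − (0.0592/n) log Q = +4.03 − (0.0592/6)(9.153) = +3.940 V.

+3.940 V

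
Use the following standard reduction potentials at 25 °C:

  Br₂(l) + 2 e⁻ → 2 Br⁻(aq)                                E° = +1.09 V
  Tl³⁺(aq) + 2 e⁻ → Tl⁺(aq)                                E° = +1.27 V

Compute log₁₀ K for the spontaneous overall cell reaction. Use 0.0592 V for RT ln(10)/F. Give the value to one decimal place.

6.1

Cathode: Tl³⁺/Tl⁺; anode: Br₂/Br⁻. E°cell = +0.18 V, n = 2.
log K = nE°cell / 0.0592 = (2)(+0.18) / 0.0592 = 6.1.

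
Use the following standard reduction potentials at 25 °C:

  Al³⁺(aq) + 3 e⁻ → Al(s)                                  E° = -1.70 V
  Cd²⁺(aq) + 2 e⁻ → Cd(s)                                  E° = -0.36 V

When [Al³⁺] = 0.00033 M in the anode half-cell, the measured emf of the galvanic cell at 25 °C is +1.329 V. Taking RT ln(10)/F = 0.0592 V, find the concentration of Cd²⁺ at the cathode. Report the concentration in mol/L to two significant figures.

Cd²⁺/Cd is the cathode, Al³⁺/Al the anode: E°cell = +1.34 V, n = 6.
Overall reaction: 3 Cd²⁺(aq) + 2 Al(s) → 3 Cd(s) + 2 Al³⁺(aq); Q = [Al³⁺]^2/[Cd²⁺]^3.
From E = E° − (0.0592/n) log Q: log Q = (E° − E)·n/0.0592 = (+1.34 − (+1.329))·6/0.0592 = 1.1149.
So 3·log[Cd²⁺] = 2·log(0.00033) − log Q = -6.9630 − (1.1149) = -8.0779; log[Cd²⁺] = -8.0779 / 3 = -2.6926; [Cd²⁺] = 10^(-2.6926) ≈ 0.0020 M.

0.0020 M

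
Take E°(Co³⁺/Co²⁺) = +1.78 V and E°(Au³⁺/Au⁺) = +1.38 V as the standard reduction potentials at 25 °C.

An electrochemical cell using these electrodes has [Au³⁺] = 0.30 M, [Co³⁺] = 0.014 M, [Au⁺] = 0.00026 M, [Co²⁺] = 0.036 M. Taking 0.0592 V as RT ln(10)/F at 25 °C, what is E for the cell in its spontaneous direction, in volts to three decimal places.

Co³⁺/Co²⁺ is the cathode (higher E°), Au³⁺/Au⁺ the anode: E°cell = +1.78 − (+1.38) = +0.40 V, n = 2.
Overall: 2 Co³⁺(aq) + Au⁺(aq) → 2 Co²⁺(aq) + Au³⁺(aq)
Q = [Co²⁺]^2·[Au³⁺] / ([Co³⁺]^2·[Au⁺]); log Q = 3.882.
E = E° − (0.0592/n) log Q = +0.40 − (0.0592/2)(3.882) = +0.285 V.

+0.285 V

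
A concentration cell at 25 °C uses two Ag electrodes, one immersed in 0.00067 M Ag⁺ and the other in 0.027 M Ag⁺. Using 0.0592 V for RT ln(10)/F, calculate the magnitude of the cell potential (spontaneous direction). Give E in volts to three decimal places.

For a concentration cell E°cell = 0. The 0.027 M side is the cathode (reduction is favoured where [Ag⁺] is higher).
With n = 1, E = −(0.0592/1) log([Ag⁺]ₐₙ/[Ag⁺]꜀ₐₜ) = −(0.0592/1) log(0.00067/0.027) = −(0.0592/1)(-1.605) = +0.095 V.

+0.095 V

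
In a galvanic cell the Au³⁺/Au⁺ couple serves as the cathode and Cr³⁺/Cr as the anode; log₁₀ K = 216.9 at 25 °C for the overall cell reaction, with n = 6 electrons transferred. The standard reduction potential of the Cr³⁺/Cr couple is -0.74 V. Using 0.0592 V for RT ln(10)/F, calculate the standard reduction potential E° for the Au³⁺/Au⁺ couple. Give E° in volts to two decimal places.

+1.40 V

E°cell = (0.0592/n)·log K = (0.0592/6)(216.9) = +2.140 V.
Since Au³⁺/Au⁺ is the cathode and Cr³⁺/Cr the anode, E°cell = E°(Au³⁺/Au⁺) − E°(Cr³⁺/Cr).
So E°(Au³⁺/Au⁺) = E°cell + E°(Cr³⁺/Cr) = +2.140 + (-0.74) = +1.40 V.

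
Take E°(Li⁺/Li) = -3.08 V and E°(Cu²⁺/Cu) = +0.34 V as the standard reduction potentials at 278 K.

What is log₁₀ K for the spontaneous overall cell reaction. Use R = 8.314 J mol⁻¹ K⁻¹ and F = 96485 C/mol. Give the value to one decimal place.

Cathode: Cu²⁺/Cu; anode: Li⁺/Li. E°cell = (+0.34) − (-3.08) = +3.42 V, with n = 2.
ΔG° = −nFE° = −RT ln K, so ln K = nFE°/(RT) = (2)(96485)(+3.42) / ((8.314)(278)) = 285.536.
log₁₀ K = 285.536 / ln 10 = 124.0.

124.0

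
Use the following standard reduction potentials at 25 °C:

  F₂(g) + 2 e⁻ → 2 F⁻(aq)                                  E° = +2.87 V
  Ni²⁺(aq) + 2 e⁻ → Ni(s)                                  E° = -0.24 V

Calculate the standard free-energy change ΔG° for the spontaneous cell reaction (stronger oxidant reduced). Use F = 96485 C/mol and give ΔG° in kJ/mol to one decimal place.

-600.1 kJ/mol

F₂/F⁻ (E° = +2.87 V) is the cathode; Ni²⁺/Ni (E° = -0.24 V) is the anode, so E°cell = +3.11 V.
Balancing electrons gives n = 2 (lcm of 2 and 2).
ΔG° = −nFE° = −(2)(96485)(+3.11) = -600,137 J = -600.1 kJ/mol.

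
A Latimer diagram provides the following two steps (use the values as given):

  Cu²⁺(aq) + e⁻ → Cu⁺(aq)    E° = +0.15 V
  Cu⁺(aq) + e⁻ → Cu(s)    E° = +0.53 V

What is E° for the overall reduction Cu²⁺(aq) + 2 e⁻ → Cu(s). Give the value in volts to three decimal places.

Adding the free-energy changes (−nFE°) of the two steps gives −n₃FE°₃ = −n₁FE°₁ − n₂FE°₂.
E°₃ = (1×+0.15 + 1×+0.53) / 2 = (+0.680) / 2 = +0.340 V.

+0.340 V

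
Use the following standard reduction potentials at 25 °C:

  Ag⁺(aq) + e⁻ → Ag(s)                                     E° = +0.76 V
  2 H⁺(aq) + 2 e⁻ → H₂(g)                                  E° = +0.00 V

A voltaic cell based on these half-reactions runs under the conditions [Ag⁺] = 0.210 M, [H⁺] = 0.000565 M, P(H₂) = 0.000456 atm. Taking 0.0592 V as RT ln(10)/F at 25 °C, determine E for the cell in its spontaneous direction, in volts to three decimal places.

+0.813 V

Ag⁺/Ag is the cathode (higher E°), H⁺/H₂ the anode: E°cell = +0.76 − (+0.00) = +0.76 V, n = 2.
Overall: 2 Ag⁺(aq) + H₂(g) → 2 Ag(s) + 2 H⁺(aq)
Q = [H⁺]^2 / ([Ag⁺]^2·P(H₂)); log Q = -1.799.
E = E° − (0.0592/n) log Q = +0.76 − (0.0592/2)(-1.799) = +0.813 V.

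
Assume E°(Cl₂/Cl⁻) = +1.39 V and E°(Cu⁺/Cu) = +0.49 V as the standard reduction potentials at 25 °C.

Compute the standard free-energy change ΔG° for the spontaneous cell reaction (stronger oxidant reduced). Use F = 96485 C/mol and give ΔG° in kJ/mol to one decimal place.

Cl₂/Cl⁻ (E° = +1.39 V) is the cathode; Cu⁺/Cu (E° = +0.49 V) is the anode, so E°cell = +0.90 V.
Balancing electrons gives n = 2 (lcm of 2 and 1).
ΔG° = −nFE° = −(2)(96485)(+0.90) = -173,673 J = -173.7 kJ/mol.

-173.7 kJ/mol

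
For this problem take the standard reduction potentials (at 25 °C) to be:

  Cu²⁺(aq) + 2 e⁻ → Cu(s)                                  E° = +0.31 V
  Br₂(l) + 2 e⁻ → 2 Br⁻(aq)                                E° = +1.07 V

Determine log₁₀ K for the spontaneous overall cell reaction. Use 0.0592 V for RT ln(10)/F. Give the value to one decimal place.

Cathode: Br₂/Br⁻; anode: Cu²⁺/Cu. E°cell = +0.76 V, n = 2.
log K = nE°cell / 0.0592 = (2)(+0.76) / 0.0592 = 25.7.

25.7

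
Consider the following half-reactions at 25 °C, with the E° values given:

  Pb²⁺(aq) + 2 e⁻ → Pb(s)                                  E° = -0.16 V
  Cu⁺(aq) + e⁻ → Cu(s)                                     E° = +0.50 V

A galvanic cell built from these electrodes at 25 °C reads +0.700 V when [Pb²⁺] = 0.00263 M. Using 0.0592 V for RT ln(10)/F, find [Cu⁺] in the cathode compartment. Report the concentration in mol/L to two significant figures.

Cu⁺/Cu is the cathode, Pb²⁺/Pb the anode: E°cell = +0.66 V, n = 2.
Overall reaction: 2 Cu⁺(aq) + Pb(s) → 2 Cu(s) + Pb²⁺(aq); Q = [Pb²⁺]^1/[Cu⁺]^2.
From E = E° − (0.0592/n) log Q: log Q = (E° − E)·n/0.0592 = (+0.66 − (+0.700))·2/0.0592 = -1.3514.
So 2·log[Cu⁺] = 1·log(0.00263) − log Q = -2.5800 − (-1.3514) = -1.2286; log[Cu⁺] = -1.2286 / 2 = -0.6143; [Cu⁺] = 10^(-0.6143) ≈ 0.24 M.

0.24 M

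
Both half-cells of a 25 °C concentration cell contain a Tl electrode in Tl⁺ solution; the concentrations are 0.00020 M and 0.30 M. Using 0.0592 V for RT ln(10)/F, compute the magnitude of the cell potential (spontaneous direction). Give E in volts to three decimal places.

For a concentration cell E°cell = 0. The 0.30 M side is the cathode (reduction is favoured where [Tl⁺] is higher).
With n = 1, E = −(0.0592/1) log([Tl⁺]ₐₙ/[Tl⁺]꜀ₐₜ) = −(0.0592/1) log(0.0002/0.3) = −(0.0592/1)(-3.176) = +0.188 V.

+0.188 V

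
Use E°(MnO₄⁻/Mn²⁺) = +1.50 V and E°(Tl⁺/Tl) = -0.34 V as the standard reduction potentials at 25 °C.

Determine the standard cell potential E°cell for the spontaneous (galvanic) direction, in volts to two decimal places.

The MnO₄⁻/Mn²⁺ couple has the higher reduction potential, so it is the cathode; Tl⁺/Tl is oxidised at the anode.
E°cell = E°(cathode) − E°(anode) = (+1.50) − (-0.34) = +1.84 V.

+1.84 V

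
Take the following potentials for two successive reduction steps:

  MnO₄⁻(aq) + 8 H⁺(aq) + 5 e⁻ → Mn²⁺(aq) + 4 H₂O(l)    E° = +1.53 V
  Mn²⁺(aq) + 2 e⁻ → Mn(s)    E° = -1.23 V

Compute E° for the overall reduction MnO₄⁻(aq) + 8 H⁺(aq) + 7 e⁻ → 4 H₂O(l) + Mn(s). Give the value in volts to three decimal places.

+0.741 V

Since ΔG° = −nFE° is additive over sequential reductions, n₃E°₃ = n₁E°₁ + n₂E°₂.
E°₃ = (5×+1.53 + 2×-1.23) / 7 = (+5.190) / 7 = +0.741 V.
Simply averaging or adding the two E° values would be wrong; the electron-weighted sum is required.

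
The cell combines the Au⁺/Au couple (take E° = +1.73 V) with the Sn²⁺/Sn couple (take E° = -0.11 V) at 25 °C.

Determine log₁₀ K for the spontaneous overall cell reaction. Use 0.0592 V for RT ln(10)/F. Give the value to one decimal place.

Cathode: Au⁺/Au; anode: Sn²⁺/Sn. E°cell = +1.84 V, n = 2.
log K = nE°cell / 0.0592 = (2)(+1.84) / 0.0592 = 62.2.

62.2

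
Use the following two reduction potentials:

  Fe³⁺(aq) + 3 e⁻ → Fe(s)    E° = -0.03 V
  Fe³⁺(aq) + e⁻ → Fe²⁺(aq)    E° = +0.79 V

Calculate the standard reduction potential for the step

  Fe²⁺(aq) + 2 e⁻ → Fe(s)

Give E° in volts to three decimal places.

-0.440 V

Sequential free energies add, so n₃E°₃ = n₁E°₁ + n₂E°₂.
With n₃ = 3, and the known step contributing 1×(+0.79) V, the unknown satisfies 2·E° = 3×(-0.03) − 1×(+0.79) = -0.880.
E° = -0.880 / 2 = -0.440 V.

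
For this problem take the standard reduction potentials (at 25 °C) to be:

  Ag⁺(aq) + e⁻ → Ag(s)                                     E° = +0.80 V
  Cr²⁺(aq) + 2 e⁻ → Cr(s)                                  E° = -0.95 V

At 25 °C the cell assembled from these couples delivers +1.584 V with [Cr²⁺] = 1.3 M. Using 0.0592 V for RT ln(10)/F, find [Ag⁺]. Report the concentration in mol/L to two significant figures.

0.0018 M

Ag⁺/Ag is the cathode, Cr²⁺/Cr the anode: E°cell = +1.75 V, n = 2.
Overall reaction: 2 Ag⁺(aq) + Cr(s) → 2 Ag(s) + Cr²⁺(aq); Q = [Cr²⁺]^1/[Ag⁺]^2.
From E = E° − (0.0592/n) log Q: log Q = (E° − E)·n/0.0592 = (+1.75 − (+1.584))·2/0.0592 = 5.6081.
So 2·log[Ag⁺] = 1·log(1.3) − log Q = 0.1139 − (5.6081) = -5.4942; log[Ag⁺] = -5.4942 / 2 = -2.7471; [Ag⁺] = 10^(-2.7471) ≈ 0.0018 M.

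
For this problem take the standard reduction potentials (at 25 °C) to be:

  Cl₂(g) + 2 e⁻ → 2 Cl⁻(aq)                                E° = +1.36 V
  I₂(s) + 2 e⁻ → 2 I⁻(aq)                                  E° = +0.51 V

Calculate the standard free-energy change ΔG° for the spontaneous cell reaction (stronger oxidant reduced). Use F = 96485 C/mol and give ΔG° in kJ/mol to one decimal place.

Cl₂/Cl⁻ (E° = +1.36 V) is the cathode; I₂/I⁻ (E° = +0.51 V) is the anode, so E°cell = +0.85 V.
Balancing electrons gives n = 2 (lcm of 2 and 2).
ΔG° = −nFE° = −(2)(96485)(+0.85) = -164,024 J = -164.0 kJ/mol.

-164.0 kJ/mol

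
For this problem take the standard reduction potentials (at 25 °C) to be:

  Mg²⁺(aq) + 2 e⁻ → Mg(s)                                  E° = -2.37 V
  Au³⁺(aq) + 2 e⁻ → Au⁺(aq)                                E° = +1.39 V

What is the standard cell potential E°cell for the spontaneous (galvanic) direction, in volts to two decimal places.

The Au³⁺/Au⁺ couple has the higher reduction potential, so it is the cathode; Mg²⁺/Mg is oxidised at the anode.
E°cell = E°(cathode) − E°(anode) = (+1.39) − (-2.37) = +3.76 V.

+3.76 V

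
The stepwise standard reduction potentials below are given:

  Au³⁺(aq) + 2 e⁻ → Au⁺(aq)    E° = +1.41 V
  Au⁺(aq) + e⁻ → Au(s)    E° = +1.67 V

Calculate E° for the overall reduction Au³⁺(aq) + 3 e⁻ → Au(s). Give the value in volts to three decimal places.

+1.497 V

Adding the free-energy changes (−nFE°) of the two steps gives −n₃FE°₃ = −n₁FE°₁ − n₂FE°₂.
E°₃ = (2×+1.41 + 1×+1.67) / 3 = (+4.490) / 3 = +1.497 V.
Simply averaging or adding the two E° values would be wrong; the electron-weighted sum is required.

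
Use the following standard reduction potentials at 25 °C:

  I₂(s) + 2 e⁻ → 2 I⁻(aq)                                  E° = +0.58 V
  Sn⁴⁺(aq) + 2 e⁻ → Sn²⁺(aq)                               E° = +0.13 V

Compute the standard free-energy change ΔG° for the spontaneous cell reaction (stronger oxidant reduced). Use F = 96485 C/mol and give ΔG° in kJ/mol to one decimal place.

I₂/I⁻ (E° = +0.58 V) is the cathode; Sn⁴⁺/Sn²⁺ (E° = +0.13 V) is the anode, so E°cell = +0.45 V.
Balancing electrons gives n = 2 (lcm of 2 and 2).
ΔG° = −nFE° = −(2)(96485)(+0.45) = -86,836 J = -86.8 kJ/mol.

-86.8 kJ/mol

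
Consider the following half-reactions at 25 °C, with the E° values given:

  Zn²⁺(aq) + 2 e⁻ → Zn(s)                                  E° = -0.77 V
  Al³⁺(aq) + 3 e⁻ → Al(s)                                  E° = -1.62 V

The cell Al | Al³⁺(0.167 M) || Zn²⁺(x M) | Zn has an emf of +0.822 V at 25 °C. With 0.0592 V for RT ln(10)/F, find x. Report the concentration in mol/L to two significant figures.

Zn²⁺/Zn is the cathode, Al³⁺/Al the anode: E°cell = +0.85 V, n = 6.
Overall reaction: 3 Zn²⁺(aq) + 2 Al(s) → 3 Zn(s) + 2 Al³⁺(aq); Q = [Al³⁺]^2/[Zn²⁺]^3.
From E = E° − (0.0592/n) log Q: log Q = (E° − E)·n/0.0592 = (+0.85 − (+0.822))·6/0.0592 = 2.8378.
So 3·log[Zn²⁺] = 2·log(0.167) − log Q = -1.5546 − (2.8378) = -4.3924; log[Zn²⁺] = -4.3924 / 3 = -1.4641; [Zn²⁺] = 10^(-1.4641) ≈ 0.034 M.

0.034 M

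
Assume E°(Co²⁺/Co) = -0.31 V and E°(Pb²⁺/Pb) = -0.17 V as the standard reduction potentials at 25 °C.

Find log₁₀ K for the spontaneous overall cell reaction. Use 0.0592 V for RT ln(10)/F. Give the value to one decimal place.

4.7

Cathode: Pb²⁺/Pb; anode: Co²⁺/Co. E°cell = +0.14 V, n = 2.
log K = nE°cell / 0.0592 = (2)(+0.14) / 0.0592 = 4.7.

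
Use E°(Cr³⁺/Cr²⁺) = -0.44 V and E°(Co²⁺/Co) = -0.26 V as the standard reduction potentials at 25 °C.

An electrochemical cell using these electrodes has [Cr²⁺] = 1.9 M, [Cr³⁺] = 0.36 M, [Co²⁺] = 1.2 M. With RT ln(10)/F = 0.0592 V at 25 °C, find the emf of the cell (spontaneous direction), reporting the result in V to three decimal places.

+0.225 V

Co²⁺/Co is the cathode (higher E°), Cr³⁺/Cr²⁺ the anode: E°cell = -0.26 − (-0.44) = +0.18 V, n = 2.
Overall: Co²⁺(aq) + 2 Cr²⁺(aq) → Co(s) + 2 Cr³⁺(aq)
Q = [Cr³⁺]^2 / ([Co²⁺]·[Cr²⁺]^2); log Q = -1.524.
E = E° − (0.0592/n) log Q = +0.18 − (0.0592/2)(-1.524) = +0.225 V.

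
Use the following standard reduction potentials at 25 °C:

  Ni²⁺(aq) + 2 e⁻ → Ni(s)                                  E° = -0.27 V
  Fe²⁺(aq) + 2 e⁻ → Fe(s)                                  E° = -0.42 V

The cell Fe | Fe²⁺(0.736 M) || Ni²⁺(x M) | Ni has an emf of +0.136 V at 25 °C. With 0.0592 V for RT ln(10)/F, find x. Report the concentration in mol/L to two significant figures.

Ni²⁺/Ni is the cathode, Fe²⁺/Fe the anode: E°cell = +0.15 V, n = 2.
Overall reaction: Ni²⁺(aq) + Fe(s) → Ni(s) + Fe²⁺(aq); Q = [Fe²⁺]^1/[Ni²⁺]^1.
From E = E° − (0.0592/n) log Q: log Q = (E° − E)·n/0.0592 = (+0.15 − (+0.136))·2/0.0592 = 0.4730.
So 1·log[Ni²⁺] = 1·log(0.736) − log Q = -0.1331 − (0.4730) = -0.6061; [Ni²⁺] = 10^(-0.6061) ≈ 0.25 M.

0.25 M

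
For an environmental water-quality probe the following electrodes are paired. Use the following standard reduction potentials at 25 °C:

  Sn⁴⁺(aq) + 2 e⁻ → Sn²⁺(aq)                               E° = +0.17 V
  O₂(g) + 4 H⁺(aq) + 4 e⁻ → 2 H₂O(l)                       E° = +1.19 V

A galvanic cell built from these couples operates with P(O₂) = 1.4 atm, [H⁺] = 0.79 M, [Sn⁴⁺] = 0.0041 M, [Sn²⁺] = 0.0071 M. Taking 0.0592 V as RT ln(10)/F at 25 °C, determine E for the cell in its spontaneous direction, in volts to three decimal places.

+1.023 V

O₂/H₂O is the cathode (higher E°), Sn⁴⁺/Sn²⁺ the anode: E°cell = +1.19 − (+0.17) = +1.02 V, n = 4.
Overall: O₂(g) + 4 H⁺(aq) + 2 Sn²⁺(aq) → 2 H₂O(l) + 2 Sn⁴⁺(aq)
Q = [Sn⁴⁺]^2 / (P(O₂)·[H⁺]^4·[Sn²⁺]^2); log Q = -0.214.
E = E° − (0.0592/n) log Q = +1.02 − (0.0592/4)(-0.214) = +1.023 V.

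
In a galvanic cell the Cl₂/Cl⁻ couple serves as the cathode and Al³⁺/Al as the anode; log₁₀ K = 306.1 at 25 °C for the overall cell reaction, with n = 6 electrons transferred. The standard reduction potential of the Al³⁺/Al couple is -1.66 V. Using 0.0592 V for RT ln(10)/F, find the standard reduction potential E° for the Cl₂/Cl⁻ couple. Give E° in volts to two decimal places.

E°cell = (0.0592/n)·log K = (0.0592/6)(306.1) = +3.020 V.
Since Cl₂/Cl⁻ is the cathode and Al³⁺/Al the anode, E°cell = E°(Cl₂/Cl⁻) − E°(Al³⁺/Al).
So E°(Cl₂/Cl⁻) = E°cell + E°(Al³⁺/Al) = +3.020 + (-1.66) = +1.36 V.

+1.36 V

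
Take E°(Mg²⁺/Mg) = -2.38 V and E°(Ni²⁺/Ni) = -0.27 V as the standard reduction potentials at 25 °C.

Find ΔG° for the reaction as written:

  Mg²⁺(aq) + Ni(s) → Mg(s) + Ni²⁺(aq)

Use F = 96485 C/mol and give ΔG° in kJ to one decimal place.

+407.2 kJ

As written, Mg²⁺/Mg is reduced (cathode) and Ni²⁺/Ni is oxidised (anode), so E°cell = (-2.38) − (-0.27) = -2.11 V.
Balancing electrons gives n = 2.
ΔG° = −nFE° = −(2)(96485)(-2.11) = 407,167 J = +407.2 kJ.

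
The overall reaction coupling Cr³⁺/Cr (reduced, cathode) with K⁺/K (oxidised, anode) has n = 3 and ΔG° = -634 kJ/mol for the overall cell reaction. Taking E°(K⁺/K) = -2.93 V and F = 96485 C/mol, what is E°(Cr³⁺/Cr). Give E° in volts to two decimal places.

-0.74 V

E°cell = −ΔG°/(nF) = −(-634×10³)/((3)(96485)) = +2.190 V.
Since Cr³⁺/Cr is the cathode and K⁺/K the anode, E°cell = E°(Cr³⁺/Cr) − E°(K⁺/K).
So E°(Cr³⁺/Cr) = E°cell + E°(K⁺/K) = +2.190 + (-2.93) = -0.74 V.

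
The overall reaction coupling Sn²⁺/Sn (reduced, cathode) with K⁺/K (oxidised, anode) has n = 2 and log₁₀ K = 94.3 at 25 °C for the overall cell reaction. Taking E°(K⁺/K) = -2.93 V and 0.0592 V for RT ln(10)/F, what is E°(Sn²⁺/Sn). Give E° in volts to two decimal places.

-0.14 V

E°cell = (0.0592/n)·log K = (0.0592/2)(94.3) = +2.791 V.
Since Sn²⁺/Sn is the cathode and K⁺/K the anode, E°cell = E°(Sn²⁺/Sn) − E°(K⁺/K).
So E°(Sn²⁺/Sn) = E°cell + E°(K⁺/K) = +2.791 + (-2.93) = -0.14 V.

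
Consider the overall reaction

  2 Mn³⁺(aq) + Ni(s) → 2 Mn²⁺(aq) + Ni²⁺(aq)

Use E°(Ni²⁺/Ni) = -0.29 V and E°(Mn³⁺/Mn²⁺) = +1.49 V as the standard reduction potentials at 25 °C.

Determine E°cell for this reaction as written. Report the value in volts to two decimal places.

+1.78 V

The Mn³⁺/Mn²⁺ couple has the higher reduction potential, so it is the cathode; Ni²⁺/Ni is oxidised at the anode.
E°cell = E°(cathode) − E°(anode) = (+1.49) − (-0.29) = +1.78 V.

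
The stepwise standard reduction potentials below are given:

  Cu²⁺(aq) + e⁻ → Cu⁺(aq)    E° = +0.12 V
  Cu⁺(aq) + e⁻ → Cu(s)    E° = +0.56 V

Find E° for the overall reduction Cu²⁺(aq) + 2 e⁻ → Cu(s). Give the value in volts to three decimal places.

Adding the free-energy changes (−nFE°) of the two steps gives −n₃FE°₃ = −n₁FE°₁ − n₂FE°₂.
E°₃ = (1×+0.12 + 1×+0.56) / 2 = (+0.680) / 2 = +0.340 V.

+0.340 V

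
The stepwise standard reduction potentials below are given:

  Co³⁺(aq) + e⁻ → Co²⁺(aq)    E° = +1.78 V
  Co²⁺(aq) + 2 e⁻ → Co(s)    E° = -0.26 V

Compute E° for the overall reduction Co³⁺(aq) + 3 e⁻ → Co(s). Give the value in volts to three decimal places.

Standard free energies of sequential steps add: ΔG°₃ = ΔG°₁ + ΔG°₂, so n₃E°₃ = n₁E°₁ + n₂E°₂.
E°₃ = (1×+1.78 + 2×-0.26) / 3 = (+1.260) / 3 = +0.420 V.

+0.420 V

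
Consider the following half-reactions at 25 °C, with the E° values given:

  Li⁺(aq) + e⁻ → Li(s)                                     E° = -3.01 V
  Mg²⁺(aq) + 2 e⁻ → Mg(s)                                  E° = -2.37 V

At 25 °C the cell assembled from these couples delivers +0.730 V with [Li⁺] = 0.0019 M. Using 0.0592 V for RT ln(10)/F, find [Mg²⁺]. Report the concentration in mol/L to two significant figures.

Mg²⁺/Mg is the cathode, Li⁺/Li the anode: E°cell = +0.64 V, n = 2.
Overall reaction: Mg²⁺(aq) + 2 Li(s) → Mg(s) + 2 Li⁺(aq); Q = [Li⁺]^2/[Mg²⁺]^1.
From E = E° − (0.0592/n) log Q: log Q = (E° − E)·n/0.0592 = (+0.64 − (+0.730))·2/0.0592 = -3.0405.
So 1·log[Mg²⁺] = 2·log(0.0019) − log Q = -5.4425 − (-3.0405) = -2.4020; [Mg²⁺] = 10^(-2.4020) ≈ 0.0040 M.

0.0040 M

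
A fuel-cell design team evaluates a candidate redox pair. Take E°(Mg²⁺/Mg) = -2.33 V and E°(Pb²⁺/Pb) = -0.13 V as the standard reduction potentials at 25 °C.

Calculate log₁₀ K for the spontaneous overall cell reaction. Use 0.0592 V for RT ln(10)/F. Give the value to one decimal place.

Cathode: Pb²⁺/Pb; anode: Mg²⁺/Mg. E°cell = +2.20 V, n = 2.
log K = nE°cell / 0.0592 = (2)(+2.20) / 0.0592 = 74.3.

74.3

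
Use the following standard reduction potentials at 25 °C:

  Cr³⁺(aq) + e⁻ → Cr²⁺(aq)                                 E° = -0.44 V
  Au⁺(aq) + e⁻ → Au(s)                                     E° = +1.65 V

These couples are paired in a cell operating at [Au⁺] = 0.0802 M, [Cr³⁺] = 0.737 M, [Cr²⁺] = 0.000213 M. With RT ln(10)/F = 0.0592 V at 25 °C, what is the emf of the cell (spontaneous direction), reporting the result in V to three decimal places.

+1.816 V

Au⁺/Au is the cathode (higher E°), Cr³⁺/Cr²⁺ the anode: E°cell = +1.65 − (-0.44) = +2.09 V, n = 1.
Overall: Au⁺(aq) + Cr²⁺(aq) → Au(s) + Cr³⁺(aq)
Q = [Cr³⁺] / ([Au⁺]·[Cr²⁺]); log Q = 4.635.
E = E° − (0.0592/n) log Q = +2.09 − (0.0592/1)(4.635) = +1.816 V.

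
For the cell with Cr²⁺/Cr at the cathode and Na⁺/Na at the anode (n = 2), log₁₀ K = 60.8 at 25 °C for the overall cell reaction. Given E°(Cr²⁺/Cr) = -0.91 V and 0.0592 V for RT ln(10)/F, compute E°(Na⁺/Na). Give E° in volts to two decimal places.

-2.71 V

E°cell = (0.0592/n)·log K = (0.0592/2)(60.8) = +1.800 V.
Since Cr²⁺/Cr is the cathode and Na⁺/Na the anode, E°cell = E°(Cr²⁺/Cr) − E°(Na⁺/Na).
So E°(Na⁺/Na) = E°(Cr²⁺/Cr) − E°cell = (-0.91) − (+1.800) = -2.71 V.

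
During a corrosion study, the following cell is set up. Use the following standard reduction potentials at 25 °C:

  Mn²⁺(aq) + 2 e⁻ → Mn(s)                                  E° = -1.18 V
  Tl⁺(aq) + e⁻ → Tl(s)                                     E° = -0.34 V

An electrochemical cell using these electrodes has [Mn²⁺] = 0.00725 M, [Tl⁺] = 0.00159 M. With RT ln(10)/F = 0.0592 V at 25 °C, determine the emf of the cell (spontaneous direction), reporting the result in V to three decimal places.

Tl⁺/Tl is the cathode (higher E°), Mn²⁺/Mn the anode: E°cell = -0.34 − (-1.18) = +0.84 V, n = 2.
Overall: 2 Tl⁺(aq) + Mn(s) → 2 Tl(s) + Mn²⁺(aq)
Q = [Mn²⁺] / ([Tl⁺]^2); log Q = 3.458.
E = E° − (0.0592/n) log Q = +0.84 − (0.0592/2)(3.458) = +0.738 V.

+0.738 V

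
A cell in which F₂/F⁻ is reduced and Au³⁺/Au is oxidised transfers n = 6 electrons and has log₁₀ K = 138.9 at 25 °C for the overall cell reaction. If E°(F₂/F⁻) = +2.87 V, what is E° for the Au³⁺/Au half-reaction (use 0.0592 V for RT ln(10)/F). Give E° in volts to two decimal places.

+1.50 V

E°cell = (0.0592/n)·log K = (0.0592/6)(138.9) = +1.370 V.
Since F₂/F⁻ is the cathode and Au³⁺/Au the anode, E°cell = E°(F₂/F⁻) − E°(Au³⁺/Au).
So E°(Au³⁺/Au) = E°(F₂/F⁻) − E°cell = (+2.87) − (+1.370) = +1.50 V.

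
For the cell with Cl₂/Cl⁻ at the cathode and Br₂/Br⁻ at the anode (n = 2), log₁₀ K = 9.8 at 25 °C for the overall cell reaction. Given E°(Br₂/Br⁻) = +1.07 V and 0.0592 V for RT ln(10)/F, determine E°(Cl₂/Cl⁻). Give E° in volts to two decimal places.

E°cell = (0.0592/n)·log K = (0.0592/2)(9.8) = +0.290 V.
Since Cl₂/Cl⁻ is the cathode and Br₂/Br⁻ the anode, E°cell = E°(Cl₂/Cl⁻) − E°(Br₂/Br⁻).
So E°(Cl₂/Cl⁻) = E°cell + E°(Br₂/Br⁻) = +0.290 + (+1.07) = +1.36 V.

+1.36 V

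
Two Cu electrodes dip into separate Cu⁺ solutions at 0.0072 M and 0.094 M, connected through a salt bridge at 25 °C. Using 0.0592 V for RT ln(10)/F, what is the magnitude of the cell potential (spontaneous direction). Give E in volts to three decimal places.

+0.066 V

For a concentration cell E°cell = 0. The 0.094 M side is the cathode (reduction is favoured where [Cu⁺] is higher).
With n = 1, E = −(0.0592/1) log([Cu⁺]ₐₙ/[Cu⁺]꜀ₐₜ) = −(0.0592/1) log(0.0072/0.094) = −(0.0592/1)(-1.116) = +0.066 V.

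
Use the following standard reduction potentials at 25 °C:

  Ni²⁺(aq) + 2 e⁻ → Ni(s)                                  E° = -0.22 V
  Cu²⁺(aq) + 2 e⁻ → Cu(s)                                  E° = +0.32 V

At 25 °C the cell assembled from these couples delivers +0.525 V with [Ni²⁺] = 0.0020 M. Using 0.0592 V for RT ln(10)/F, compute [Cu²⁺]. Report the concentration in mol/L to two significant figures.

0.00062 M

Cu²⁺/Cu is the cathode, Ni²⁺/Ni the anode: E°cell = +0.54 V, n = 2.
Overall reaction: Cu²⁺(aq) + Ni(s) → Cu(s) + Ni²⁺(aq); Q = [Ni²⁺]^1/[Cu²⁺]^1.
From E = E° − (0.0592/n) log Q: log Q = (E° − E)·n/0.0592 = (+0.54 − (+0.525))·2/0.0592 = 0.5068.
So 1·log[Cu²⁺] = 1·log(0.002) − log Q = -2.6990 − (0.5068) = -3.2058; [Cu²⁺] = 10^(-3.2058) ≈ 0.00062 M.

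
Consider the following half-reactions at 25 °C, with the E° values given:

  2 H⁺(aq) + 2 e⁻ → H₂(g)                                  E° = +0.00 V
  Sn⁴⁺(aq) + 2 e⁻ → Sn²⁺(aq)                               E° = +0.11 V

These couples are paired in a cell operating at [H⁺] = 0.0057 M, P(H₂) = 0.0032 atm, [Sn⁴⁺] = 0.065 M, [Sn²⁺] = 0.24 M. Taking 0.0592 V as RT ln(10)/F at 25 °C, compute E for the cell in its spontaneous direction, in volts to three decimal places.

+0.152 V

Sn⁴⁺/Sn²⁺ is the cathode (higher E°), H⁺/H₂ the anode: E°cell = +0.11 − (+0.00) = +0.11 V, n = 2.
Overall: Sn⁴⁺(aq) + H₂(g) → Sn²⁺(aq) + 2 H⁺(aq)
Q = [Sn²⁺]·[H⁺]^2 / ([Sn⁴⁺]·P(H₂)); log Q = -1.426.
E = E° − (0.0592/n) log Q = +0.11 − (0.0592/2)(-1.426) = +0.152 V.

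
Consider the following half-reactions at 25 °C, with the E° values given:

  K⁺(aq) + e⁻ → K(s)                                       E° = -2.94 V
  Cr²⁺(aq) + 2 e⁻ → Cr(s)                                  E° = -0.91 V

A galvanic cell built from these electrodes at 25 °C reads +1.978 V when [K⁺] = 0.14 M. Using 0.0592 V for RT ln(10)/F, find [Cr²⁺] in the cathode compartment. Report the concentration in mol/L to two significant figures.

Cr²⁺/Cr is the cathode, K⁺/K the anode: E°cell = +2.03 V, n = 2.
Overall reaction: Cr²⁺(aq) + 2 K(s) → Cr(s) + 2 K⁺(aq); Q = [K⁺]^2/[Cr²⁺]^1.
From E = E° − (0.0592/n) log Q: log Q = (E° − E)·n/0.0592 = (+2.03 − (+1.978))·2/0.0592 = 1.7568.
So 1·log[Cr²⁺] = 2·log(0.14) − log Q = -1.7077 − (1.7568) = -3.4645; [Cr²⁺] = 10^(-3.4645) ≈ 0.00034 M.

0.00034 M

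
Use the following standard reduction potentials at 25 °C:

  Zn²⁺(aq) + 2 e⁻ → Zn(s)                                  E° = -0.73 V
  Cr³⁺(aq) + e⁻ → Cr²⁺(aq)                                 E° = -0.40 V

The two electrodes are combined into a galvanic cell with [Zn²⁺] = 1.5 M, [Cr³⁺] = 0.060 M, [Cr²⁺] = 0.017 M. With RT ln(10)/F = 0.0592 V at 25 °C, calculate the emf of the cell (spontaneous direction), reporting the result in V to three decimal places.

+0.357 V

Cr³⁺/Cr²⁺ is the cathode (higher E°), Zn²⁺/Zn the anode: E°cell = -0.40 − (-0.73) = +0.33 V, n = 2.
Overall: 2 Cr³⁺(aq) + Zn(s) → 2 Cr²⁺(aq) + Zn²⁺(aq)
Q = [Cr²⁺]^2·[Zn²⁺] / ([Cr³⁺]^2); log Q = -0.919.
E = E° − (0.0592/n) log Q = +0.33 − (0.0592/2)(-0.919) = +0.357 V.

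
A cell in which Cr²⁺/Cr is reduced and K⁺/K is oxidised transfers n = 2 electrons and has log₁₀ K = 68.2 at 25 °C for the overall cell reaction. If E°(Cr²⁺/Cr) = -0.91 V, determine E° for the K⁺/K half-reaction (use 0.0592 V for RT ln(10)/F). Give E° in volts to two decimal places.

-2.93 V

E°cell = (0.0592/n)·log K = (0.0592/2)(68.2) = +2.019 V.
Since Cr²⁺/Cr is the cathode and K⁺/K the anode, E°cell = E°(Cr²⁺/Cr) − E°(K⁺/K).
So E°(K⁺/K) = E°(Cr²⁺/Cr) − E°cell = (-0.91) − (+2.019) = -2.93 V.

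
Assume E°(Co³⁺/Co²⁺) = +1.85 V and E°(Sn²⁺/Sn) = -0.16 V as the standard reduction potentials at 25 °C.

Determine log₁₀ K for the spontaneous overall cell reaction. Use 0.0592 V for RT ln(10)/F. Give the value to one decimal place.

67.9

Cathode: Co³⁺/Co²⁺; anode: Sn²⁺/Sn. E°cell = +2.01 V, n = 2.
log K = nE°cell / 0.0592 = (2)(+2.01) / 0.0592 = 67.9.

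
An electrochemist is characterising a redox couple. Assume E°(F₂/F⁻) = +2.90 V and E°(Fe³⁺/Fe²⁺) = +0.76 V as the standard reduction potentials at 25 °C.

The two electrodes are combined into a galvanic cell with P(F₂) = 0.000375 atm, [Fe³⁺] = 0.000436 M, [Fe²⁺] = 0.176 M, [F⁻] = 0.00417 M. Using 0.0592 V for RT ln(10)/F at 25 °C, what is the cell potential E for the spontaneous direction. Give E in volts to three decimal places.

+2.334 V

F₂/F⁻ is the cathode (higher E°), Fe³⁺/Fe²⁺ the anode: E°cell = +2.90 − (+0.76) = +2.14 V, n = 2.
Overall: F₂(g) + 2 Fe²⁺(aq) → 2 F⁻(aq) + 2 Fe³⁺(aq)
Q = [F⁻]^2·[Fe³⁺]^2 / (P(F₂)·[Fe²⁺]^2); log Q = -6.546.
E = E° − (0.0592/n) log Q = +2.14 − (0.0592/2)(-6.546) = +2.334 V.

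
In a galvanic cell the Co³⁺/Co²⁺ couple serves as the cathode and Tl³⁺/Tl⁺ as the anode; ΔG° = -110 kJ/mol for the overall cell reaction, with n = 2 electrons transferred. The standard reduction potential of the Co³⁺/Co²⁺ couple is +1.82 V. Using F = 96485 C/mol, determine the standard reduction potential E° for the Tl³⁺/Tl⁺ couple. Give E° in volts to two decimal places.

E°cell = −ΔG°/(nF) = −(-110×10³)/((2)(96485)) = +0.570 V.
Since Co³⁺/Co²⁺ is the cathode and Tl³⁺/Tl⁺ the anode, E°cell = E°(Co³⁺/Co²⁺) − E°(Tl³⁺/Tl⁺).
So E°(Tl³⁺/Tl⁺) = E°(Co³⁺/Co²⁺) − E°cell = (+1.82) − (+0.570) = +1.25 V.

+1.25 V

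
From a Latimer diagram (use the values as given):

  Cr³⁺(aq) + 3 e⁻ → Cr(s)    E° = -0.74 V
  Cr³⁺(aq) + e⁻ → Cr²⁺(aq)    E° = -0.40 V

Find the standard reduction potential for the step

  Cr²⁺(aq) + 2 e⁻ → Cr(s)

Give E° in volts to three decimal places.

Sequential free energies add, so n₃E°₃ = n₁E°₁ + n₂E°₂.
With n₃ = 3, and the known step contributing 1×(-0.40) V, the unknown satisfies 2·E° = 3×(-0.74) − 1×(-0.40) = -1.820.
E° = -1.820 / 2 = -0.910 V.

-0.910 V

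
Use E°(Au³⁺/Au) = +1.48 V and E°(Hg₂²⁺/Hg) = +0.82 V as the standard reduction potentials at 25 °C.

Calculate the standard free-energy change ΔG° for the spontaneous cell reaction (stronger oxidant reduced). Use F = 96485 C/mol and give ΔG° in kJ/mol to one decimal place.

Au³⁺/Au (E° = +1.48 V) is the cathode; Hg₂²⁺/Hg (E° = +0.82 V) is the anode, so E°cell = +0.66 V.
Balancing electrons gives n = 6 (lcm of 3 and 2).
ΔG° = −nFE° = −(6)(96485)(+0.66) = -382,081 J = -382.1 kJ/mol.

-382.1 kJ/mol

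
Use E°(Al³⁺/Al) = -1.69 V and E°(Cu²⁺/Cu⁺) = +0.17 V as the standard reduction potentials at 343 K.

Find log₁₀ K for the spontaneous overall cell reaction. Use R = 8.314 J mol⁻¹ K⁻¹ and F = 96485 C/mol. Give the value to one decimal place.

82.0

Cathode: Cu²⁺/Cu⁺; anode: Al³⁺/Al. E°cell = (+0.17) − (-1.69) = +1.86 V, with n = 3.
ΔG° = −nFE° = −RT ln K, so ln K = nFE°/(RT) = (3)(96485)(+1.86) / ((8.314)(343)) = 188.795.
log₁₀ K = 188.795 / ln 10 = 82.0.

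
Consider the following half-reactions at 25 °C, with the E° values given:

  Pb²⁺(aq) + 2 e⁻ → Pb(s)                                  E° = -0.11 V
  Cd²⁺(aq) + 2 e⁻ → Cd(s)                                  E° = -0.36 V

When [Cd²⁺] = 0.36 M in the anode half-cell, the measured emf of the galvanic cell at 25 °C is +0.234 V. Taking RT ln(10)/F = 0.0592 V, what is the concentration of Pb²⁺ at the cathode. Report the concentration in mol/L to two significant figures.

0.10 M

Pb²⁺/Pb is the cathode, Cd²⁺/Cd the anode: E°cell = +0.25 V, n = 2.
Overall reaction: Pb²⁺(aq) + Cd(s) → Pb(s) + Cd²⁺(aq); Q = [Cd²⁺]^1/[Pb²⁺]^1.
From E = E° − (0.0592/n) log Q: log Q = (E° − E)·n/0.0592 = (+0.25 − (+0.234))·2/0.0592 = 0.5405.
So 1·log[Pb²⁺] = 1·log(0.36) − log Q = -0.4437 − (0.5405) = -0.9842; [Pb²⁺] = 10^(-0.9842) ≈ 0.10 M.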